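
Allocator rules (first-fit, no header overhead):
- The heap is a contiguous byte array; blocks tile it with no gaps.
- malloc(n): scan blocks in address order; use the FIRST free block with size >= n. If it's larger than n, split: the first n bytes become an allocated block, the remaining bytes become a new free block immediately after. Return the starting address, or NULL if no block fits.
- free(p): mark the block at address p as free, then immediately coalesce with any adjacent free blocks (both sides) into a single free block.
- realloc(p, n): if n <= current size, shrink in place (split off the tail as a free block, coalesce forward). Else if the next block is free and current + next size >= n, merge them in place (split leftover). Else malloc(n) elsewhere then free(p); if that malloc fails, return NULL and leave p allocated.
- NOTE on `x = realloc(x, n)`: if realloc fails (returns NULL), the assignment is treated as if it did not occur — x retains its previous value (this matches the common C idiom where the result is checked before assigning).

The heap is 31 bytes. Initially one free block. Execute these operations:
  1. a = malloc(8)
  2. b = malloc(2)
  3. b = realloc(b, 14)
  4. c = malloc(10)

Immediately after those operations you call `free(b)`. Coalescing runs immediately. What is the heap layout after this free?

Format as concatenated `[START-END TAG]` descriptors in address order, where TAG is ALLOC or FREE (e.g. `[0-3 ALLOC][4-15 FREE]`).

Op 1: a = malloc(8) -> a = 0; heap: [0-7 ALLOC][8-30 FREE]
Op 2: b = malloc(2) -> b = 8; heap: [0-7 ALLOC][8-9 ALLOC][10-30 FREE]
Op 3: b = realloc(b, 14) -> b = 8; heap: [0-7 ALLOC][8-21 ALLOC][22-30 FREE]
Op 4: c = malloc(10) -> c = NULL; heap: [0-7 ALLOC][8-21 ALLOC][22-30 FREE]
free(b): b = 8 -> block [8-21 ALLOC]; mark free, coalesce with adjacent free neighbors -> [0-7 ALLOC][8-30 FREE]

Answer: [0-7 ALLOC][8-30 FREE]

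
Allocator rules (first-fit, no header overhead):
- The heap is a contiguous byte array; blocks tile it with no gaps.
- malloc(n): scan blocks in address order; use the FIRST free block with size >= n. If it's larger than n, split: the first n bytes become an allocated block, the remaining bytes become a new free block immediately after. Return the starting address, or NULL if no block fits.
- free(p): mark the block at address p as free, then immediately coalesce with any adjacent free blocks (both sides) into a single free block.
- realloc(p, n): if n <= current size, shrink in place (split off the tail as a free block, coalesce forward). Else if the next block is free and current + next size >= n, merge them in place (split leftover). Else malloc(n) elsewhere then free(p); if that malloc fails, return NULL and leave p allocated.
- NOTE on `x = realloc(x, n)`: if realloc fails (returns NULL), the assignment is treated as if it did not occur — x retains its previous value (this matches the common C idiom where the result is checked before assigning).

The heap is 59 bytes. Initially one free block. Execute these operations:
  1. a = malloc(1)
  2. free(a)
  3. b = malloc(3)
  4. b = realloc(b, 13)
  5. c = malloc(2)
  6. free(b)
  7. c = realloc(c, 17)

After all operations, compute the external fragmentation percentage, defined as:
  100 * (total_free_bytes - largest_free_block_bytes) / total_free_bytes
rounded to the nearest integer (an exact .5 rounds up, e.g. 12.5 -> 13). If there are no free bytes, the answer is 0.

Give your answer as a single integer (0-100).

Op 1: a = malloc(1) -> a = 0; heap: [0-0 ALLOC][1-58 FREE]
Op 2: free(a) -> (freed a); heap: [0-58 FREE]
Op 3: b = malloc(3) -> b = 0; heap: [0-2 ALLOC][3-58 FREE]
Op 4: b = realloc(b, 13) -> b = 0; heap: [0-12 ALLOC][13-58 FREE]
Op 5: c = malloc(2) -> c = 13; heap: [0-12 ALLOC][13-14 ALLOC][15-58 FREE]
Op 6: free(b) -> (freed b); heap: [0-12 FREE][13-14 ALLOC][15-58 FREE]
Op 7: c = realloc(c, 17) -> c = 13; heap: [0-12 FREE][13-29 ALLOC][30-58 FREE]
Free blocks: [13 29] total_free=42 largest=29 -> 100*(42-29)/42 = 1300/42 ≈ 30.952 -> rounds to 31

Answer: 31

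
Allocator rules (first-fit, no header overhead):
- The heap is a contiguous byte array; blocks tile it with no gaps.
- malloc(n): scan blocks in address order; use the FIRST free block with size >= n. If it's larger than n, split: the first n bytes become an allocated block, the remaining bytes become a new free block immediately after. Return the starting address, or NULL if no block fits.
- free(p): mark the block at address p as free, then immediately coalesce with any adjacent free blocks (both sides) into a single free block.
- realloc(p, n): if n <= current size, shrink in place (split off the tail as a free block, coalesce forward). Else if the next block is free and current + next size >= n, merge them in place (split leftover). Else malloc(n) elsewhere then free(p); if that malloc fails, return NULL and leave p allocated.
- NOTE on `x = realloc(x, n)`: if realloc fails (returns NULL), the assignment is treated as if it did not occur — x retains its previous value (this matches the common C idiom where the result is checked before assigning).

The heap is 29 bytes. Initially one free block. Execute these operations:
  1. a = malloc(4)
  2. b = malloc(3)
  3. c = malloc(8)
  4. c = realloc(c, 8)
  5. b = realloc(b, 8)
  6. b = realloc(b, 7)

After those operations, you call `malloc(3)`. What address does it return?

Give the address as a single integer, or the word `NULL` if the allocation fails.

Answer: 4

Derivation:
Op 1: a = malloc(4) -> a = 0; heap: [0-3 ALLOC][4-28 FREE]
Op 2: b = malloc(3) -> b = 4; heap: [0-3 ALLOC][4-6 ALLOC][7-28 FREE]
Op 3: c = malloc(8) -> c = 7; heap: [0-3 ALLOC][4-6 ALLOC][7-14 ALLOC][15-28 FREE]
Op 4: c = realloc(c, 8) -> c = 7; heap: [0-3 ALLOC][4-6 ALLOC][7-14 ALLOC][15-28 FREE]
Op 5: b = realloc(b, 8) -> b = 15; heap: [0-3 ALLOC][4-6 FREE][7-14 ALLOC][15-22 ALLOC][23-28 FREE]
Op 6: b = realloc(b, 7) -> b = 15; heap: [0-3 ALLOC][4-6 FREE][7-14 ALLOC][15-21 ALLOC][22-28 FREE]
malloc(3): first-fit scan over [0-3 ALLOC][4-6 FREE][7-14 ALLOC][15-21 ALLOC][22-28 FREE] -> 4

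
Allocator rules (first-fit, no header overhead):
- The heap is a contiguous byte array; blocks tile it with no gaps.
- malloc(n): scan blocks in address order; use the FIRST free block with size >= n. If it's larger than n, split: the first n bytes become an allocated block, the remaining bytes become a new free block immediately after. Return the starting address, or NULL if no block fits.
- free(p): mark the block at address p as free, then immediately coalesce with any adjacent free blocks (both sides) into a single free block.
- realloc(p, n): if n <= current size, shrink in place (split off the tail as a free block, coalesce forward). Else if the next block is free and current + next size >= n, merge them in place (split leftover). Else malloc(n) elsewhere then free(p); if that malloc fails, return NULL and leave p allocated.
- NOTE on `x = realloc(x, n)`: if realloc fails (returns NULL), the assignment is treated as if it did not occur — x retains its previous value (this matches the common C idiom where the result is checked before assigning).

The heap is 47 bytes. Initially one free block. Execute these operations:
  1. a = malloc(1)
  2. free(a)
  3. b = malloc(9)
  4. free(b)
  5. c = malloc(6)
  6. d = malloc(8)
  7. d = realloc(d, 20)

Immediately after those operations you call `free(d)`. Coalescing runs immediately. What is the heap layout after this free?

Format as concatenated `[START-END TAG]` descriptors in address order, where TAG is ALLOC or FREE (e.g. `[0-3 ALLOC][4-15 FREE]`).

Answer: [0-5 ALLOC][6-46 FREE]

Derivation:
Op 1: a = malloc(1) -> a = 0; heap: [0-0 ALLOC][1-46 FREE]
Op 2: free(a) -> (freed a); heap: [0-46 FREE]
Op 3: b = malloc(9) -> b = 0; heap: [0-8 ALLOC][9-46 FREE]
Op 4: free(b) -> (freed b); heap: [0-46 FREE]
Op 5: c = malloc(6) -> c = 0; heap: [0-5 ALLOC][6-46 FREE]
Op 6: d = malloc(8) -> d = 6; heap: [0-5 ALLOC][6-13 ALLOC][14-46 FREE]
Op 7: d = realloc(d, 20) -> d = 6; heap: [0-5 ALLOC][6-25 ALLOC][26-46 FREE]
free(d): d = 6 -> block [6-25 ALLOC]; mark free, coalesce with adjacent free neighbors -> [0-5 ALLOC][6-46 FREE]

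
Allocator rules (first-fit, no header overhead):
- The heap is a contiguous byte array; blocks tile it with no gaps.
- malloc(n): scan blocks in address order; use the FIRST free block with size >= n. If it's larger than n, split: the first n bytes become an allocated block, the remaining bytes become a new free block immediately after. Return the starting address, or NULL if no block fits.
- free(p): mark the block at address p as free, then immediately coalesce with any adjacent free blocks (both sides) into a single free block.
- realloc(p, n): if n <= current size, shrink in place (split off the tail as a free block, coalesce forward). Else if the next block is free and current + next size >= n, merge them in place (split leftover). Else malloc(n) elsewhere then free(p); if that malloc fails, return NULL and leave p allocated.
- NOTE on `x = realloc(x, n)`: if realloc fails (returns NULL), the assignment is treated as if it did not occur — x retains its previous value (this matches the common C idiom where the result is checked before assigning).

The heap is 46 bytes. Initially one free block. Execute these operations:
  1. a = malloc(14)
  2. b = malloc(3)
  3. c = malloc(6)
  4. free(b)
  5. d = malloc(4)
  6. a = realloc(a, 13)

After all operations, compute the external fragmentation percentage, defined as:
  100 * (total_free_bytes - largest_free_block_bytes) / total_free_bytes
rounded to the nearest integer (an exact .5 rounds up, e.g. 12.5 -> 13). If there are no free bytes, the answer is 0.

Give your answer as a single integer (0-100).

Answer: 17

Derivation:
Op 1: a = malloc(14) -> a = 0; heap: [0-13 ALLOC][14-45 FREE]
Op 2: b = malloc(3) -> b = 14; heap: [0-13 ALLOC][14-16 ALLOC][17-45 FREE]
Op 3: c = malloc(6) -> c = 17; heap: [0-13 ALLOC][14-16 ALLOC][17-22 ALLOC][23-45 FREE]
Op 4: free(b) -> (freed b); heap: [0-13 ALLOC][14-16 FREE][17-22 ALLOC][23-45 FREE]
Op 5: d = malloc(4) -> d = 23; heap: [0-13 ALLOC][14-16 FREE][17-22 ALLOC][23-26 ALLOC][27-45 FREE]
Op 6: a = realloc(a, 13) -> a = 0; heap: [0-12 ALLOC][13-16 FREE][17-22 ALLOC][23-26 ALLOC][27-45 FREE]
Free blocks: [4 19] total_free=23 largest=19 -> 100*(23-19)/23 = 400/23 ≈ 17.391 -> rounds to 17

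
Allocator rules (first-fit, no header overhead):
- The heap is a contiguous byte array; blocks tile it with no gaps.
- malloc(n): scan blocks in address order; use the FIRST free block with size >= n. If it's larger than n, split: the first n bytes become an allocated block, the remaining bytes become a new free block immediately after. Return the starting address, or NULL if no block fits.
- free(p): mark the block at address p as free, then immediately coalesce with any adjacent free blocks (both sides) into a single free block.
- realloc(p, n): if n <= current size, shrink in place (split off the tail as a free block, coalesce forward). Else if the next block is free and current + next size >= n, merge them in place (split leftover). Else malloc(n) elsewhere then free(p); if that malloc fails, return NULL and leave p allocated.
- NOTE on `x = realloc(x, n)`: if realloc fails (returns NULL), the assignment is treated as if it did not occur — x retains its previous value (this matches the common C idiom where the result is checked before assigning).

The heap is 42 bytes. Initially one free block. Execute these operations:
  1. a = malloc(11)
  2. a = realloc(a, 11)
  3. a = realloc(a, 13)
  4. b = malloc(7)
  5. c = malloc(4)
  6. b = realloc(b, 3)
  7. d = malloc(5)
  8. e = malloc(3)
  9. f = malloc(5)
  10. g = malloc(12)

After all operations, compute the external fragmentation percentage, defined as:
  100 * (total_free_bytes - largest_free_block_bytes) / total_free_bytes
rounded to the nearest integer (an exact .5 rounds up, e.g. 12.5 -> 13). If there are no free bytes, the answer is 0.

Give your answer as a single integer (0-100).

Answer: 11

Derivation:
Op 1: a = malloc(11) -> a = 0; heap: [0-10 ALLOC][11-41 FREE]
Op 2: a = realloc(a, 11) -> a = 0; heap: [0-10 ALLOC][11-41 FREE]
Op 3: a = realloc(a, 13) -> a = 0; heap: [0-12 ALLOC][13-41 FREE]
Op 4: b = malloc(7) -> b = 13; heap: [0-12 ALLOC][13-19 ALLOC][20-41 FREE]
Op 5: c = malloc(4) -> c = 20; heap: [0-12 ALLOC][13-19 ALLOC][20-23 ALLOC][24-41 FREE]
Op 6: b = realloc(b, 3) -> b = 13; heap: [0-12 ALLOC][13-15 ALLOC][16-19 FREE][20-23 ALLOC][24-41 FREE]
Op 7: d = malloc(5) -> d = 24; heap: [0-12 ALLOC][13-15 ALLOC][16-19 FREE][20-23 ALLOC][24-28 ALLOC][29-41 FREE]
Op 8: e = malloc(3) -> e = 16; heap: [0-12 ALLOC][13-15 ALLOC][16-18 ALLOC][19-19 FREE][20-23 ALLOC][24-28 ALLOC][29-41 FREE]
Op 9: f = malloc(5) -> f = 29; heap: [0-12 ALLOC][13-15 ALLOC][16-18 ALLOC][19-19 FREE][20-23 ALLOC][24-28 ALLOC][29-33 ALLOC][34-41 FREE]
Op 10: g = malloc(12) -> g = NULL; heap: [0-12 ALLOC][13-15 ALLOC][16-18 ALLOC][19-19 FREE][20-23 ALLOC][24-28 ALLOC][29-33 ALLOC][34-41 FREE]
Free blocks: [1 8] total_free=9 largest=8 -> 100*(9-8)/9 = 100/9 ≈ 11.111 -> rounds to 11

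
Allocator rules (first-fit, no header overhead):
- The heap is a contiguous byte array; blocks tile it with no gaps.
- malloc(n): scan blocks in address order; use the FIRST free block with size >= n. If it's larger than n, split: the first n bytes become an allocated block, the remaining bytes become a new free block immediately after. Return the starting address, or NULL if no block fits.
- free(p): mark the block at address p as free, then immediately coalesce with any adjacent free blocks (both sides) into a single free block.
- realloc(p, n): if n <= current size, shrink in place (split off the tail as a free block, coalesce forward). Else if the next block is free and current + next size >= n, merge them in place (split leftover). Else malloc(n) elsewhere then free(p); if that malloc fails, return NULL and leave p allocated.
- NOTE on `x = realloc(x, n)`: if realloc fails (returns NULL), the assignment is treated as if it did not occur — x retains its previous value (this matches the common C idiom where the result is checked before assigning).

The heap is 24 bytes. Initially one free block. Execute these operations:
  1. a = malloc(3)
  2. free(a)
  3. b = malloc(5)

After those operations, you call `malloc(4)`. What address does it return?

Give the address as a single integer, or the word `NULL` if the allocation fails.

Op 1: a = malloc(3) -> a = 0; heap: [0-2 ALLOC][3-23 FREE]
Op 2: free(a) -> (freed a); heap: [0-23 FREE]
Op 3: b = malloc(5) -> b = 0; heap: [0-4 ALLOC][5-23 FREE]
malloc(4): first-fit scan over [0-4 ALLOC][5-23 FREE] -> 5

Answer: 5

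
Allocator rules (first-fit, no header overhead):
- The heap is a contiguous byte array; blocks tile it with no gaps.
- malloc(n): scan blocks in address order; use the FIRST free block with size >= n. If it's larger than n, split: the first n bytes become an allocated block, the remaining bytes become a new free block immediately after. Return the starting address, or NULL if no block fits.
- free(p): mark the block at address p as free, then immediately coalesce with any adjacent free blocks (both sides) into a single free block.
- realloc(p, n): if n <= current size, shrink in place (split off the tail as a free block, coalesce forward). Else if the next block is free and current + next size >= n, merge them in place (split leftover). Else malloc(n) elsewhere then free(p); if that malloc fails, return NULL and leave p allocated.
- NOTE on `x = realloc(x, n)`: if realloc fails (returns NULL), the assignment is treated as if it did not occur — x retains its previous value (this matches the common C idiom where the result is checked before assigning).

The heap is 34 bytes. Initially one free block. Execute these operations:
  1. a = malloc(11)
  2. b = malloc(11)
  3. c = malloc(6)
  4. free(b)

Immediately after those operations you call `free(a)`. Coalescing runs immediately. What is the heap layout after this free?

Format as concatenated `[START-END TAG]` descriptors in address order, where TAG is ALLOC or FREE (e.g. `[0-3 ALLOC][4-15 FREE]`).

Answer: [0-21 FREE][22-27 ALLOC][28-33 FREE]

Derivation:
Op 1: a = malloc(11) -> a = 0; heap: [0-10 ALLOC][11-33 FREE]
Op 2: b = malloc(11) -> b = 11; heap: [0-10 ALLOC][11-21 ALLOC][22-33 FREE]
Op 3: c = malloc(6) -> c = 22; heap: [0-10 ALLOC][11-21 ALLOC][22-27 ALLOC][28-33 FREE]
Op 4: free(b) -> (freed b); heap: [0-10 ALLOC][11-21 FREE][22-27 ALLOC][28-33 FREE]
free(a): a = 0 -> block [0-10 ALLOC]; mark free, coalesce with adjacent free neighbors -> [0-21 FREE][22-27 ALLOC][28-33 FREE]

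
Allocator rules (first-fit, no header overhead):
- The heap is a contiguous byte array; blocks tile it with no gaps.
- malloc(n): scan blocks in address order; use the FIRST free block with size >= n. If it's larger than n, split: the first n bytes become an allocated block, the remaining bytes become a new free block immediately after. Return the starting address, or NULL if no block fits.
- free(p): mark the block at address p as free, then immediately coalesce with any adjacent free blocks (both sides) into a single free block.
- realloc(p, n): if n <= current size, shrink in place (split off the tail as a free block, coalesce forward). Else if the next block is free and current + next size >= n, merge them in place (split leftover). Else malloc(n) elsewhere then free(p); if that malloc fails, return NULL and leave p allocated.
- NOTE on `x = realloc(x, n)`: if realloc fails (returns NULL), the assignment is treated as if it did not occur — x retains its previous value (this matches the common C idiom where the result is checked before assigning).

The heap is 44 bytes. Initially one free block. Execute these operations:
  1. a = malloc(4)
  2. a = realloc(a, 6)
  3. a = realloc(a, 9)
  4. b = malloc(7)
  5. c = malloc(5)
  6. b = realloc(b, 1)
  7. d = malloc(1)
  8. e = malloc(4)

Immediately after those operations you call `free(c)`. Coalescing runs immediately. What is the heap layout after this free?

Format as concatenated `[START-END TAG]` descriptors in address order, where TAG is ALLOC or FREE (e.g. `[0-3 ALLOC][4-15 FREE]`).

Op 1: a = malloc(4) -> a = 0; heap: [0-3 ALLOC][4-43 FREE]
Op 2: a = realloc(a, 6) -> a = 0; heap: [0-5 ALLOC][6-43 FREE]
Op 3: a = realloc(a, 9) -> a = 0; heap: [0-8 ALLOC][9-43 FREE]
Op 4: b = malloc(7) -> b = 9; heap: [0-8 ALLOC][9-15 ALLOC][16-43 FREE]
Op 5: c = malloc(5) -> c = 16; heap: [0-8 ALLOC][9-15 ALLOC][16-20 ALLOC][21-43 FREE]
Op 6: b = realloc(b, 1) -> b = 9; heap: [0-8 ALLOC][9-9 ALLOC][10-15 FREE][16-20 ALLOC][21-43 FREE]
Op 7: d = malloc(1) -> d = 10; heap: [0-8 ALLOC][9-9 ALLOC][10-10 ALLOC][11-15 FREE][16-20 ALLOC][21-43 FREE]
Op 8: e = malloc(4) -> e = 11; heap: [0-8 ALLOC][9-9 ALLOC][10-10 ALLOC][11-14 ALLOC][15-15 FREE][16-20 ALLOC][21-43 FREE]
free(c): c = 16 -> block [16-20 ALLOC]; mark free, coalesce with adjacent free neighbors -> [0-8 ALLOC][9-9 ALLOC][10-10 ALLOC][11-14 ALLOC][15-43 FREE]

Answer: [0-8 ALLOC][9-9 ALLOC][10-10 ALLOC][11-14 ALLOC][15-43 FREE]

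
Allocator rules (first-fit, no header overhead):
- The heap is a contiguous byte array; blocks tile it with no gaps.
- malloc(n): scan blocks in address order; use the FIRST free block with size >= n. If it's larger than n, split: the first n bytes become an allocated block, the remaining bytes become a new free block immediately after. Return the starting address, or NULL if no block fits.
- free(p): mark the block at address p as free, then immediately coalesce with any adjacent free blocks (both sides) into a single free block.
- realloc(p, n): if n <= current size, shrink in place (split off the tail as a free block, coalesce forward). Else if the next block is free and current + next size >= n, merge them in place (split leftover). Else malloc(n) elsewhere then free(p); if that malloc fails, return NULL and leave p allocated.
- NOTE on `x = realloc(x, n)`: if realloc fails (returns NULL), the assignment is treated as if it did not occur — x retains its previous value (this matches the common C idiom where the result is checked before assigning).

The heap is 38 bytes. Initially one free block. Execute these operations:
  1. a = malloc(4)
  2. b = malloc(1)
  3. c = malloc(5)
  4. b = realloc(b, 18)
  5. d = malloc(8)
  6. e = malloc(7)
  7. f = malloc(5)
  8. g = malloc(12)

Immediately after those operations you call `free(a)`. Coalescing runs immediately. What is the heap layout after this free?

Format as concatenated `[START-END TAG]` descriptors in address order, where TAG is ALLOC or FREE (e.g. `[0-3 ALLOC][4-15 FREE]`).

Answer: [0-4 FREE][5-9 ALLOC][10-27 ALLOC][28-35 ALLOC][36-37 FREE]

Derivation:
Op 1: a = malloc(4) -> a = 0; heap: [0-3 ALLOC][4-37 FREE]
Op 2: b = malloc(1) -> b = 4; heap: [0-3 ALLOC][4-4 ALLOC][5-37 FREE]
Op 3: c = malloc(5) -> c = 5; heap: [0-3 ALLOC][4-4 ALLOC][5-9 ALLOC][10-37 FREE]
Op 4: b = realloc(b, 18) -> b = 10; heap: [0-3 ALLOC][4-4 FREE][5-9 ALLOC][10-27 ALLOC][28-37 FREE]
Op 5: d = malloc(8) -> d = 28; heap: [0-3 ALLOC][4-4 FREE][5-9 ALLOC][10-27 ALLOC][28-35 ALLOC][36-37 FREE]
Op 6: e = malloc(7) -> e = NULL; heap: [0-3 ALLOC][4-4 FREE][5-9 ALLOC][10-27 ALLOC][28-35 ALLOC][36-37 FREE]
Op 7: f = malloc(5) -> f = NULL; heap: [0-3 ALLOC][4-4 FREE][5-9 ALLOC][10-27 ALLOC][28-35 ALLOC][36-37 FREE]
Op 8: g = malloc(12) -> g = NULL; heap: [0-3 ALLOC][4-4 FREE][5-9 ALLOC][10-27 ALLOC][28-35 ALLOC][36-37 FREE]
free(a): a = 0 -> block [0-3 ALLOC]; mark free, coalesce with adjacent free neighbors -> [0-4 FREE][5-9 ALLOC][10-27 ALLOC][28-35 ALLOC][36-37 FREE]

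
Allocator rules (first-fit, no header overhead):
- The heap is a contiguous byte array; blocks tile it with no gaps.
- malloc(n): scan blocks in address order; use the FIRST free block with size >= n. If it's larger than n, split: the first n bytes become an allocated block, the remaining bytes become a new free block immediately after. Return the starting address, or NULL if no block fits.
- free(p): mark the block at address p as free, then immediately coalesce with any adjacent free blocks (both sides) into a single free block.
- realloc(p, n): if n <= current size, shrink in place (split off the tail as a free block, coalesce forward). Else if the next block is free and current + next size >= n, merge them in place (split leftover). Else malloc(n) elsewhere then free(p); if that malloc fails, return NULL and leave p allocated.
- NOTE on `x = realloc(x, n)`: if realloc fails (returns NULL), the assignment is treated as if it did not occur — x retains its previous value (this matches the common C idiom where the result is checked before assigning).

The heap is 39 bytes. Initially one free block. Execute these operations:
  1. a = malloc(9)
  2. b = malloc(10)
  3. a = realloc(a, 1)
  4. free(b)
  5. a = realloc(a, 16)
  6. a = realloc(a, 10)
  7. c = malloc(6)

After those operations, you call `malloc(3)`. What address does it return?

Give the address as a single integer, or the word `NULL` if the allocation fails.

Answer: 16

Derivation:
Op 1: a = malloc(9) -> a = 0; heap: [0-8 ALLOC][9-38 FREE]
Op 2: b = malloc(10) -> b = 9; heap: [0-8 ALLOC][9-18 ALLOC][19-38 FREE]
Op 3: a = realloc(a, 1) -> a = 0; heap: [0-0 ALLOC][1-8 FREE][9-18 ALLOC][19-38 FREE]
Op 4: free(b) -> (freed b); heap: [0-0 ALLOC][1-38 FREE]
Op 5: a = realloc(a, 16) -> a = 0; heap: [0-15 ALLOC][16-38 FREE]
Op 6: a = realloc(a, 10) -> a = 0; heap: [0-9 ALLOC][10-38 FREE]
Op 7: c = malloc(6) -> c = 10; heap: [0-9 ALLOC][10-15 ALLOC][16-38 FREE]
malloc(3): first-fit scan over [0-9 ALLOC][10-15 ALLOC][16-38 FREE] -> 16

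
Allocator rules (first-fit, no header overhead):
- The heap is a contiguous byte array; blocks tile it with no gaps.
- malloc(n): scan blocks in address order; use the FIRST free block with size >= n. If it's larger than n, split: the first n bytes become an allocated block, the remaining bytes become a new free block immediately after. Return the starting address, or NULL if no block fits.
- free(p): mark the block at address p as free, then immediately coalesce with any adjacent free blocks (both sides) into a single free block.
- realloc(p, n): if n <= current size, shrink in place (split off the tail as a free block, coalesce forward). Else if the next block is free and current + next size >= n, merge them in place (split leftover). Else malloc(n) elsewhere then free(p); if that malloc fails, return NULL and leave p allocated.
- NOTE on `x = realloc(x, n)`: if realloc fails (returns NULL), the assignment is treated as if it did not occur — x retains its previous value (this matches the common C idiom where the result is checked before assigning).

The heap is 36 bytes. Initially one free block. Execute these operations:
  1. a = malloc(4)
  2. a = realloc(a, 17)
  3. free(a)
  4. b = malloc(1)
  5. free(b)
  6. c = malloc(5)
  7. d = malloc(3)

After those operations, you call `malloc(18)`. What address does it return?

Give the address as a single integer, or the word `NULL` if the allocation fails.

Answer: 8

Derivation:
Op 1: a = malloc(4) -> a = 0; heap: [0-3 ALLOC][4-35 FREE]
Op 2: a = realloc(a, 17) -> a = 0; heap: [0-16 ALLOC][17-35 FREE]
Op 3: free(a) -> (freed a); heap: [0-35 FREE]
Op 4: b = malloc(1) -> b = 0; heap: [0-0 ALLOC][1-35 FREE]
Op 5: free(b) -> (freed b); heap: [0-35 FREE]
Op 6: c = malloc(5) -> c = 0; heap: [0-4 ALLOC][5-35 FREE]
Op 7: d = malloc(3) -> d = 5; heap: [0-4 ALLOC][5-7 ALLOC][8-35 FREE]
malloc(18): first-fit scan over [0-4 ALLOC][5-7 ALLOC][8-35 FREE] -> 8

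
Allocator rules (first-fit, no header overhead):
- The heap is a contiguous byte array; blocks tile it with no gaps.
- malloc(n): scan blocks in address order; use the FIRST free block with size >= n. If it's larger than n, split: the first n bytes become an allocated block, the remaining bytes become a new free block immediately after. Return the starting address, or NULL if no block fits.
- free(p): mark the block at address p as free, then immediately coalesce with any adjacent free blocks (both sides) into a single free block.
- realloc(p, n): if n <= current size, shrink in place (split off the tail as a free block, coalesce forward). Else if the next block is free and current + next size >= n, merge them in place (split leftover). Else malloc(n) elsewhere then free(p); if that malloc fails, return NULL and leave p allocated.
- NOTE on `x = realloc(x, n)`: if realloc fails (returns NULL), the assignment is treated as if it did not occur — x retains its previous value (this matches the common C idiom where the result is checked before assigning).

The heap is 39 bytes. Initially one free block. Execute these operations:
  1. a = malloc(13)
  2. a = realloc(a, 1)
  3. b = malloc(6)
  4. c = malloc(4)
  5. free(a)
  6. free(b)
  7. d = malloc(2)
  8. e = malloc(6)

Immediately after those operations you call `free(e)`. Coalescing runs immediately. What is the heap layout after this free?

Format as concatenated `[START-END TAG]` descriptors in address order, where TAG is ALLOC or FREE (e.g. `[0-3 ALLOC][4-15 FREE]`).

Op 1: a = malloc(13) -> a = 0; heap: [0-12 ALLOC][13-38 FREE]
Op 2: a = realloc(a, 1) -> a = 0; heap: [0-0 ALLOC][1-38 FREE]
Op 3: b = malloc(6) -> b = 1; heap: [0-0 ALLOC][1-6 ALLOC][7-38 FREE]
Op 4: c = malloc(4) -> c = 7; heap: [0-0 ALLOC][1-6 ALLOC][7-10 ALLOC][11-38 FREE]
Op 5: free(a) -> (freed a); heap: [0-0 FREE][1-6 ALLOC][7-10 ALLOC][11-38 FREE]
Op 6: free(b) -> (freed b); heap: [0-6 FREE][7-10 ALLOC][11-38 FREE]
Op 7: d = malloc(2) -> d = 0; heap: [0-1 ALLOC][2-6 FREE][7-10 ALLOC][11-38 FREE]
Op 8: e = malloc(6) -> e = 11; heap: [0-1 ALLOC][2-6 FREE][7-10 ALLOC][11-16 ALLOC][17-38 FREE]
free(e): e = 11 -> block [11-16 ALLOC]; mark free, coalesce with adjacent free neighbors -> [0-1 ALLOC][2-6 FREE][7-10 ALLOC][11-38 FREE]

Answer: [0-1 ALLOC][2-6 FREE][7-10 ALLOC][11-38 FREE]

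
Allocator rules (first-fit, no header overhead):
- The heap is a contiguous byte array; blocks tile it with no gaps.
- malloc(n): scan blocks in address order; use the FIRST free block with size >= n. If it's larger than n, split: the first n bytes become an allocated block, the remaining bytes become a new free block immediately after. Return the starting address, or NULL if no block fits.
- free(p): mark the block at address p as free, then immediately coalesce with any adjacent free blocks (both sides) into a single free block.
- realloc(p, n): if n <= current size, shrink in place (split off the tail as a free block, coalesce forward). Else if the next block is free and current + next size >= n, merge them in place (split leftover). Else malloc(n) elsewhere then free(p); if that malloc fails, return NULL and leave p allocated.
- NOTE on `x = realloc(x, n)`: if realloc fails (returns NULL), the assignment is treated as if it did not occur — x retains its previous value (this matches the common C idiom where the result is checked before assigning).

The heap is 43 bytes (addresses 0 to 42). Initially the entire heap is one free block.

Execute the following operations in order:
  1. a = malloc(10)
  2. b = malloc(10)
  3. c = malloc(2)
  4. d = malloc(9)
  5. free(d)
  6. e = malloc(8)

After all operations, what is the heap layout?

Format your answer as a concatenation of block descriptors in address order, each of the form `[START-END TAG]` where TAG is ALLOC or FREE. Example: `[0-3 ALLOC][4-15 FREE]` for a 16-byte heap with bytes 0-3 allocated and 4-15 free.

Op 1: a = malloc(10) -> a = 0; heap: [0-9 ALLOC][10-42 FREE]
Op 2: b = malloc(10) -> b = 10; heap: [0-9 ALLOC][10-19 ALLOC][20-42 FREE]
Op 3: c = malloc(2) -> c = 20; heap: [0-9 ALLOC][10-19 ALLOC][20-21 ALLOC][22-42 FREE]
Op 4: d = malloc(9) -> d = 22; heap: [0-9 ALLOC][10-19 ALLOC][20-21 ALLOC][22-30 ALLOC][31-42 FREE]
Op 5: free(d) -> (freed d); heap: [0-9 ALLOC][10-19 ALLOC][20-21 ALLOC][22-42 FREE]
Op 6: e = malloc(8) -> e = 22; heap: [0-9 ALLOC][10-19 ALLOC][20-21 ALLOC][22-29 ALLOC][30-42 FREE]

Answer: [0-9 ALLOC][10-19 ALLOC][20-21 ALLOC][22-29 ALLOC][30-42 FREE]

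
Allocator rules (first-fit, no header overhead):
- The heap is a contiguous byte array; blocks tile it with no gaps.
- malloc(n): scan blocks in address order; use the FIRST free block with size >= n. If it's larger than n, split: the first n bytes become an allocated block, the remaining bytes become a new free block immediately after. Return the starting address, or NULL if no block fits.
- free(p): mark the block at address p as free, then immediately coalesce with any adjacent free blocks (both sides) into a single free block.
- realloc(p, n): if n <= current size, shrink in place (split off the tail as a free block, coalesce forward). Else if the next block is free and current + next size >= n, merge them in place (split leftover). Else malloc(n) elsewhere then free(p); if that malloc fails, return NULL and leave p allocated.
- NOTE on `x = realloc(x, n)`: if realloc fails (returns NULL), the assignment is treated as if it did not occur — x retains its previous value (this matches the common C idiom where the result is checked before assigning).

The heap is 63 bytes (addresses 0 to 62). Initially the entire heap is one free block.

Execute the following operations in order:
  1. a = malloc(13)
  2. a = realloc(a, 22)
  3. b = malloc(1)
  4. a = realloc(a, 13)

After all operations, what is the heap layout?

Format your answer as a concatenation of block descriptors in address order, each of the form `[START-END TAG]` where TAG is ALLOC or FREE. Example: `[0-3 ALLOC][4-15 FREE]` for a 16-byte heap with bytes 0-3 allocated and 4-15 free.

Answer: [0-12 ALLOC][13-21 FREE][22-22 ALLOC][23-62 FREE]

Derivation:
Op 1: a = malloc(13) -> a = 0; heap: [0-12 ALLOC][13-62 FREE]
Op 2: a = realloc(a, 22) -> a = 0; heap: [0-21 ALLOC][22-62 FREE]
Op 3: b = malloc(1) -> b = 22; heap: [0-21 ALLOC][22-22 ALLOC][23-62 FREE]
Op 4: a = realloc(a, 13) -> a = 0; heap: [0-12 ALLOC][13-21 FREE][22-22 ALLOC][23-62 FREE]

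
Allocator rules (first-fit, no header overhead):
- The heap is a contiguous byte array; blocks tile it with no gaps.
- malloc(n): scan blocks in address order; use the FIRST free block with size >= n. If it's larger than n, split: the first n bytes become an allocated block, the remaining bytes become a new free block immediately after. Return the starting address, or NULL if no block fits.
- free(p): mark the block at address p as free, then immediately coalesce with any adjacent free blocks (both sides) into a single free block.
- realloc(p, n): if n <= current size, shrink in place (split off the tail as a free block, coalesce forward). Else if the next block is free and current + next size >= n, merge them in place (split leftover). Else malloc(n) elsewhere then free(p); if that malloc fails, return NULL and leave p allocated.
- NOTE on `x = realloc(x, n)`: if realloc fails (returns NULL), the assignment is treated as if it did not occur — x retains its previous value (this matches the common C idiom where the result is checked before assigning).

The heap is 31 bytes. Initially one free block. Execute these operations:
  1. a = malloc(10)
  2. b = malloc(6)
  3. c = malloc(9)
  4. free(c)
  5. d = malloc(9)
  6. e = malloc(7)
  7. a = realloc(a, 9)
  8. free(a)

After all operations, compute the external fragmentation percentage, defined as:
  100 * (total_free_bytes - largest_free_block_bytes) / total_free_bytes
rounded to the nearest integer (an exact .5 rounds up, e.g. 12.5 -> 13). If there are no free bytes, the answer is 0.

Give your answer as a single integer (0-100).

Answer: 38

Derivation:
Op 1: a = malloc(10) -> a = 0; heap: [0-9 ALLOC][10-30 FREE]
Op 2: b = malloc(6) -> b = 10; heap: [0-9 ALLOC][10-15 ALLOC][16-30 FREE]
Op 3: c = malloc(9) -> c = 16; heap: [0-9 ALLOC][10-15 ALLOC][16-24 ALLOC][25-30 FREE]
Op 4: free(c) -> (freed c); heap: [0-9 ALLOC][10-15 ALLOC][16-30 FREE]
Op 5: d = malloc(9) -> d = 16; heap: [0-9 ALLOC][10-15 ALLOC][16-24 ALLOC][25-30 FREE]
Op 6: e = malloc(7) -> e = NULL; heap: [0-9 ALLOC][10-15 ALLOC][16-24 ALLOC][25-30 FREE]
Op 7: a = realloc(a, 9) -> a = 0; heap: [0-8 ALLOC][9-9 FREE][10-15 ALLOC][16-24 ALLOC][25-30 FREE]
Op 8: free(a) -> (freed a); heap: [0-9 FREE][10-15 ALLOC][16-24 ALLOC][25-30 FREE]
Free blocks: [10 6] total_free=16 largest=10 -> 100*(16-10)/16 = 600/16 = 37.5 -> rounds to 38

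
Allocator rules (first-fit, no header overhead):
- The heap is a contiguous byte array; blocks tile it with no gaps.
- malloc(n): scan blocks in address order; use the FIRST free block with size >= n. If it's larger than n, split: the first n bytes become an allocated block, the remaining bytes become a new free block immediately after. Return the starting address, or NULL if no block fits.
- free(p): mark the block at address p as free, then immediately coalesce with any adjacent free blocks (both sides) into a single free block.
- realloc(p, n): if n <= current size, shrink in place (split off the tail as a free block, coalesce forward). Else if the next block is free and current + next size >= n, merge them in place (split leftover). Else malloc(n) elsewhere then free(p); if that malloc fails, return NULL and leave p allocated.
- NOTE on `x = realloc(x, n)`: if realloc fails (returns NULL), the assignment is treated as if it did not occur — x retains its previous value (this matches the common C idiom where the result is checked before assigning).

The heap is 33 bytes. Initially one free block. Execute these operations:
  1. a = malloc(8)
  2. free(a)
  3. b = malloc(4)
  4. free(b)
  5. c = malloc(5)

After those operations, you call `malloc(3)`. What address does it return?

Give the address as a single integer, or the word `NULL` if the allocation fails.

Op 1: a = malloc(8) -> a = 0; heap: [0-7 ALLOC][8-32 FREE]
Op 2: free(a) -> (freed a); heap: [0-32 FREE]
Op 3: b = malloc(4) -> b = 0; heap: [0-3 ALLOC][4-32 FREE]
Op 4: free(b) -> (freed b); heap: [0-32 FREE]
Op 5: c = malloc(5) -> c = 0; heap: [0-4 ALLOC][5-32 FREE]
malloc(3): first-fit scan over [0-4 ALLOC][5-32 FREE] -> 5

Answer: 5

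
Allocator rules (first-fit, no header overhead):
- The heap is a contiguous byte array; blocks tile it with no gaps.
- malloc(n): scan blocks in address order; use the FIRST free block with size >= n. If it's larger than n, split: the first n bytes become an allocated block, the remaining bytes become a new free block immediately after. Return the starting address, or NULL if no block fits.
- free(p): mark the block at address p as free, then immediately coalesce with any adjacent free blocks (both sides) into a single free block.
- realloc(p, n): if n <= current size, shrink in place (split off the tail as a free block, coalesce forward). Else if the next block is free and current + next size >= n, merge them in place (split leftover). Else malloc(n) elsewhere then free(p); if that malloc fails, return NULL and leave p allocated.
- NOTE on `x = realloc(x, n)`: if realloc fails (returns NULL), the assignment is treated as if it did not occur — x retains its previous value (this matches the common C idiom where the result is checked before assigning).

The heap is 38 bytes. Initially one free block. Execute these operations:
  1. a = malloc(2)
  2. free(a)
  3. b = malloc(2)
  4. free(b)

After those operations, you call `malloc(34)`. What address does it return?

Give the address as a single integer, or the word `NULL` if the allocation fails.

Answer: 0

Derivation:
Op 1: a = malloc(2) -> a = 0; heap: [0-1 ALLOC][2-37 FREE]
Op 2: free(a) -> (freed a); heap: [0-37 FREE]
Op 3: b = malloc(2) -> b = 0; heap: [0-1 ALLOC][2-37 FREE]
Op 4: free(b) -> (freed b); heap: [0-37 FREE]
malloc(34): first-fit scan over [0-37 FREE] -> 0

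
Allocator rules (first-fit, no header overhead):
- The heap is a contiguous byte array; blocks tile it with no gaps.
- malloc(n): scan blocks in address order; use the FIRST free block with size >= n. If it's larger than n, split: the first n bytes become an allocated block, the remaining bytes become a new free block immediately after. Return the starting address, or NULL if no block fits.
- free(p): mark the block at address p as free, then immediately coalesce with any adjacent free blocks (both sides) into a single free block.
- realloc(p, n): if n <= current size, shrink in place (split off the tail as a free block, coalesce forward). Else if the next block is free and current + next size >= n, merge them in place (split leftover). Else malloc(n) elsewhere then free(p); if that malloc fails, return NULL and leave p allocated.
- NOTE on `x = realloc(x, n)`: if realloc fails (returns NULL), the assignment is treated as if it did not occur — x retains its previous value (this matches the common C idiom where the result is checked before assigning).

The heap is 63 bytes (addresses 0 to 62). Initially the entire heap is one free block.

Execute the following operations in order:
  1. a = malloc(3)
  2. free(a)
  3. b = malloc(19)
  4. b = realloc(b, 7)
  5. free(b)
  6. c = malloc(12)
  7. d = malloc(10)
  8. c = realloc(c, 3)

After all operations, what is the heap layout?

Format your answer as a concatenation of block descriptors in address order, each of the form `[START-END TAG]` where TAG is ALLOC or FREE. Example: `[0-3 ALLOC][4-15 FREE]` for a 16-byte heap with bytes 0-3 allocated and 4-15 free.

Op 1: a = malloc(3) -> a = 0; heap: [0-2 ALLOC][3-62 FREE]
Op 2: free(a) -> (freed a); heap: [0-62 FREE]
Op 3: b = malloc(19) -> b = 0; heap: [0-18 ALLOC][19-62 FREE]
Op 4: b = realloc(b, 7) -> b = 0; heap: [0-6 ALLOC][7-62 FREE]
Op 5: free(b) -> (freed b); heap: [0-62 FREE]
Op 6: c = malloc(12) -> c = 0; heap: [0-11 ALLOC][12-62 FREE]
Op 7: d = malloc(10) -> d = 12; heap: [0-11 ALLOC][12-21 ALLOC][22-62 FREE]
Op 8: c = realloc(c, 3) -> c = 0; heap: [0-2 ALLOC][3-11 FREE][12-21 ALLOC][22-62 FREE]

Answer: [0-2 ALLOC][3-11 FREE][12-21 ALLOC][22-62 FREE]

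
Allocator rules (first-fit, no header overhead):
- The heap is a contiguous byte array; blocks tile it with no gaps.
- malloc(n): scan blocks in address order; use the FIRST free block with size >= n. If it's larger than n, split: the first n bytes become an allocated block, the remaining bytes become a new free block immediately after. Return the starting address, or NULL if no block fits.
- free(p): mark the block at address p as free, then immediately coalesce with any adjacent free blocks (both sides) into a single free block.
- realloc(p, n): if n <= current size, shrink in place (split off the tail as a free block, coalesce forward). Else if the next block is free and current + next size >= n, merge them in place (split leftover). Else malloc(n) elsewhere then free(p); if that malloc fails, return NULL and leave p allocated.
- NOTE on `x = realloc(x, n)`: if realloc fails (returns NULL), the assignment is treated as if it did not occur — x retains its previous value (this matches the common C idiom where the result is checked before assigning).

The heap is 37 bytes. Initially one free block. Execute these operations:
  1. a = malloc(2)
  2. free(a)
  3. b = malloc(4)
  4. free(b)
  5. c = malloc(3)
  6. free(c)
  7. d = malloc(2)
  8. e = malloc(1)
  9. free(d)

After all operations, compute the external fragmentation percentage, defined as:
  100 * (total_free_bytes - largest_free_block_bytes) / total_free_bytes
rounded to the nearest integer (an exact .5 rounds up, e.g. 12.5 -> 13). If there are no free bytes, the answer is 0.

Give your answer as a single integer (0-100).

Answer: 6

Derivation:
Op 1: a = malloc(2) -> a = 0; heap: [0-1 ALLOC][2-36 FREE]
Op 2: free(a) -> (freed a); heap: [0-36 FREE]
Op 3: b = malloc(4) -> b = 0; heap: [0-3 ALLOC][4-36 FREE]
Op 4: free(b) -> (freed b); heap: [0-36 FREE]
Op 5: c = malloc(3) -> c = 0; heap: [0-2 ALLOC][3-36 FREE]
Op 6: free(c) -> (freed c); heap: [0-36 FREE]
Op 7: d = malloc(2) -> d = 0; heap: [0-1 ALLOC][2-36 FREE]
Op 8: e = malloc(1) -> e = 2; heap: [0-1 ALLOC][2-2 ALLOC][3-36 FREE]
Op 9: free(d) -> (freed d); heap: [0-1 FREE][2-2 ALLOC][3-36 FREE]
Free blocks: [2 34] total_free=36 largest=34 -> 100*(36-34)/36 = 200/36 ≈ 5.556 -> rounds to 6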